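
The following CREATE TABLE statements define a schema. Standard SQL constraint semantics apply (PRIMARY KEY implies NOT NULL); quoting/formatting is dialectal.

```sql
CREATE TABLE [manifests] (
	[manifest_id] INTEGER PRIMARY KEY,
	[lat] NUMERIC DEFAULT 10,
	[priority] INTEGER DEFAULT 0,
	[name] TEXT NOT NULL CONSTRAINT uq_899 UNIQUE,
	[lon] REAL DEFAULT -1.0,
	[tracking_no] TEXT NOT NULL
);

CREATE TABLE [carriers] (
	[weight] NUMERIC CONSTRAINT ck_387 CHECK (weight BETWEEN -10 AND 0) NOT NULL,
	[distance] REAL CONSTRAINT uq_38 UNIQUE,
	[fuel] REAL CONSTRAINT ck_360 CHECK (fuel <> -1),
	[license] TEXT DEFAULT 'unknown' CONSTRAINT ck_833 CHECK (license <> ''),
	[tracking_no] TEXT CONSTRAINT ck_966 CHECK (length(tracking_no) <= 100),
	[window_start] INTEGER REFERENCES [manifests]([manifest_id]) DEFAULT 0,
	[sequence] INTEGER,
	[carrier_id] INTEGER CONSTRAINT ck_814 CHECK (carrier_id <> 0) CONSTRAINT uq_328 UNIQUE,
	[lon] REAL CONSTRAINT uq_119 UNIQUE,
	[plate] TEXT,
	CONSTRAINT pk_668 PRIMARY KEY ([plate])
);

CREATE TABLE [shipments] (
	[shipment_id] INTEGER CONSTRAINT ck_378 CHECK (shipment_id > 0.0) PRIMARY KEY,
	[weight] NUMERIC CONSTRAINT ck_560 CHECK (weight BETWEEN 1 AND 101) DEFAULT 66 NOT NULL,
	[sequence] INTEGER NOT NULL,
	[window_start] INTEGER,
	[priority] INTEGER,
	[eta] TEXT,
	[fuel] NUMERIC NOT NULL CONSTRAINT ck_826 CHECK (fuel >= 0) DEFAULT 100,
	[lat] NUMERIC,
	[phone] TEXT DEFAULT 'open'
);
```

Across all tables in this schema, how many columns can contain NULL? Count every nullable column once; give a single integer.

manifests: 3 nullable (lat, priority, lon — PK (manifest_id) and explicit NOT NULL columns excluded).
carriers: 8 nullable (distance, fuel, license, tracking_no, window_start, sequence, carrier_id, lon — PK (plate) and explicit NOT NULL columns excluded).
shipments: 5 nullable (window_start, priority, eta, lat, phone — PK (shipment_id) and explicit NOT NULL columns excluded).
Total: 3 + 8 + 5 = 16.

16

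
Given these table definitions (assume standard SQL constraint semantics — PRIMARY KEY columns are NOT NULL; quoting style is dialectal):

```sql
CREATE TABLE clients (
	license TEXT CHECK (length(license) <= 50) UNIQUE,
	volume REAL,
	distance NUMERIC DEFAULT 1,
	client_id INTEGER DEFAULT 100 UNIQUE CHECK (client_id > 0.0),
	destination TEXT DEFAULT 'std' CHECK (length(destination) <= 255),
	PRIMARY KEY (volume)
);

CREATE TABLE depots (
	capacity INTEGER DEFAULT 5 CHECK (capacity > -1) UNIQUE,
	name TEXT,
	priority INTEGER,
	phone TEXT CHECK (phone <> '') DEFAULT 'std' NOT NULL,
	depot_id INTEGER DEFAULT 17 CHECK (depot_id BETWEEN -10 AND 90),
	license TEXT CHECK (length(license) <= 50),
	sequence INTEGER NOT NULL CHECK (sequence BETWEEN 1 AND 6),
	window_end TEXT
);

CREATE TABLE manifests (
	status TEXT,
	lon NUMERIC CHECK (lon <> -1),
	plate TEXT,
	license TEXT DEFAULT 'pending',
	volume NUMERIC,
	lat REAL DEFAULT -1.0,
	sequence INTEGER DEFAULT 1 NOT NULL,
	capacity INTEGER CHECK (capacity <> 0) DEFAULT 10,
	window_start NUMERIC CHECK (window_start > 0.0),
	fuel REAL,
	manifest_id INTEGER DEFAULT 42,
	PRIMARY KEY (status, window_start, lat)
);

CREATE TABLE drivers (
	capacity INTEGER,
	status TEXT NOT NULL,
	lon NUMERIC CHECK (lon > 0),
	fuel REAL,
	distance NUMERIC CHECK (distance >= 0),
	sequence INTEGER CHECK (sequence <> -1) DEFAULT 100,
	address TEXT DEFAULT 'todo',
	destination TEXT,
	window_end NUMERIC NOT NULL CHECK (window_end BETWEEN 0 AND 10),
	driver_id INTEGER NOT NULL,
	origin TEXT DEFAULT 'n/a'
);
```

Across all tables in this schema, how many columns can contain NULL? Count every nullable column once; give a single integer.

clients: 4 nullable (license, distance, client_id, destination — PK (volume) and explicit NOT NULL columns excluded).
depots: 6 nullable (capacity, name, priority, depot_id, license, window_end — PK none and explicit NOT NULL columns excluded).
manifests: 7 nullable (lon, plate, license, volume, capacity, fuel, manifest_id — PK (status, window_start, lat) and explicit NOT NULL columns excluded).
drivers: 8 nullable (capacity, lon, fuel, distance, sequence, address, destination, origin — PK none and explicit NOT NULL columns excluded).
Total: 4 + 6 + 7 + 8 = 25.

25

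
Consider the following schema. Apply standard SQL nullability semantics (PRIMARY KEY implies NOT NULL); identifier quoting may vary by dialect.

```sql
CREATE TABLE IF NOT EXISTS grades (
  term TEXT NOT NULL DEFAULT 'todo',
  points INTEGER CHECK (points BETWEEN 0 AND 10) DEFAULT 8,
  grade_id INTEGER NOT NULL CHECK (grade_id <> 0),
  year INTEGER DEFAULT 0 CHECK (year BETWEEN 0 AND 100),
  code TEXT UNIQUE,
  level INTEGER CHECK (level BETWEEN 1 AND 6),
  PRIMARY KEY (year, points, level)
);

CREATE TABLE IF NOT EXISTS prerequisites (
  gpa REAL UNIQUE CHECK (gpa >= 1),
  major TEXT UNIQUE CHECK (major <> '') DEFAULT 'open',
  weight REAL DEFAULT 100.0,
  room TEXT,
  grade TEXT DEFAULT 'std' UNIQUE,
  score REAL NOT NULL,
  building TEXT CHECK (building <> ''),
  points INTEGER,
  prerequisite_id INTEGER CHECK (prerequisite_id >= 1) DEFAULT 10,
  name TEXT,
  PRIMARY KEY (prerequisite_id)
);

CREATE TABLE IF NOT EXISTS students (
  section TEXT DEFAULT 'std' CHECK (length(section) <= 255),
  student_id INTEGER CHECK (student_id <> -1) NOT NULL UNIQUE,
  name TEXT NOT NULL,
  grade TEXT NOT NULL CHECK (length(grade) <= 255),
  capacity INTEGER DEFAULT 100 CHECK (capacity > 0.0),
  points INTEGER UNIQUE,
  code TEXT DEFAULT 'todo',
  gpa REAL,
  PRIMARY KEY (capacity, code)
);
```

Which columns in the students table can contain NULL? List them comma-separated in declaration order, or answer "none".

section, points, gpa

- section: CHECK does not forbid NULL (a CHECK constraint passes when its expression is NULL) → nullable.
- student_id: declared NOT NULL → not nullable.
- name: declared NOT NULL → not nullable.
- grade: declared NOT NULL → not nullable.
- capacity: part of the PRIMARY KEY, which implies NOT NULL → not nullable.
- points: UNIQUE does not imply NOT NULL → nullable.
- code: part of the PRIMARY KEY, which implies NOT NULL → not nullable.
- gpa: no NOT NULL constraint applies → nullable.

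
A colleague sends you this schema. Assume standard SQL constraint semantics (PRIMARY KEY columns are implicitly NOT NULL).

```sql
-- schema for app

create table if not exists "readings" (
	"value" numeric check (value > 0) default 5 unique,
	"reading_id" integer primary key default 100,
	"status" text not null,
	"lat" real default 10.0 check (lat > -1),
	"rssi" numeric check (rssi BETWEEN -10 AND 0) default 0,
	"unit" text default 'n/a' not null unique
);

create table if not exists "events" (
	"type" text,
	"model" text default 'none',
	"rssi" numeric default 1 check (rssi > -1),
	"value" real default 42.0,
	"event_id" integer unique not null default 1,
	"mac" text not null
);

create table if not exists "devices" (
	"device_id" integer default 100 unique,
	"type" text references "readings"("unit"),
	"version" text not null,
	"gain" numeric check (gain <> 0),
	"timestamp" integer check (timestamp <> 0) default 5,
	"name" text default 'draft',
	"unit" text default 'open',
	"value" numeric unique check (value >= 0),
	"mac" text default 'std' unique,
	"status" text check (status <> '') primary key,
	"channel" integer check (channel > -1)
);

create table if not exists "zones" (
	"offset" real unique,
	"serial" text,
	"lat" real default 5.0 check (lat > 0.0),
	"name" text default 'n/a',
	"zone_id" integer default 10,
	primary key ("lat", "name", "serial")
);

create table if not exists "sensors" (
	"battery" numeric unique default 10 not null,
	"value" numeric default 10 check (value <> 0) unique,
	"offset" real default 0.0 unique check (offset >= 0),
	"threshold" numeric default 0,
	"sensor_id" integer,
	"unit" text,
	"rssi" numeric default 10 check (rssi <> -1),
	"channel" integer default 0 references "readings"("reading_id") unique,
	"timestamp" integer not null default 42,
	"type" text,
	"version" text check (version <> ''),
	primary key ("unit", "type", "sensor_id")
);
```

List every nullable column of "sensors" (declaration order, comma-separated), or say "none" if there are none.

value, offset, threshold, rssi, channel, version

- battery: declared NOT NULL → not nullable.
- value: CHECK does not forbid NULL (a CHECK constraint passes when its expression is NULL) → nullable.
- offset: CHECK does not forbid NULL (a CHECK constraint passes when its expression is NULL) → nullable.
- threshold: DEFAULT only fills an omitted column; an explicit NULL is still allowed → nullable.
- sensor_id: part of the PRIMARY KEY, which implies NOT NULL → not nullable.
- unit: part of the PRIMARY KEY, which implies NOT NULL → not nullable.
- rssi: CHECK does not forbid NULL (a CHECK constraint passes when its expression is NULL) → nullable.
- channel: a foreign key column may be NULL unless separately constrained → nullable.
- timestamp: declared NOT NULL → not nullable.
- type: part of the PRIMARY KEY, which implies NOT NULL → not nullable.
- version: CHECK does not forbid NULL (a CHECK constraint passes when its expression is NULL) → nullable.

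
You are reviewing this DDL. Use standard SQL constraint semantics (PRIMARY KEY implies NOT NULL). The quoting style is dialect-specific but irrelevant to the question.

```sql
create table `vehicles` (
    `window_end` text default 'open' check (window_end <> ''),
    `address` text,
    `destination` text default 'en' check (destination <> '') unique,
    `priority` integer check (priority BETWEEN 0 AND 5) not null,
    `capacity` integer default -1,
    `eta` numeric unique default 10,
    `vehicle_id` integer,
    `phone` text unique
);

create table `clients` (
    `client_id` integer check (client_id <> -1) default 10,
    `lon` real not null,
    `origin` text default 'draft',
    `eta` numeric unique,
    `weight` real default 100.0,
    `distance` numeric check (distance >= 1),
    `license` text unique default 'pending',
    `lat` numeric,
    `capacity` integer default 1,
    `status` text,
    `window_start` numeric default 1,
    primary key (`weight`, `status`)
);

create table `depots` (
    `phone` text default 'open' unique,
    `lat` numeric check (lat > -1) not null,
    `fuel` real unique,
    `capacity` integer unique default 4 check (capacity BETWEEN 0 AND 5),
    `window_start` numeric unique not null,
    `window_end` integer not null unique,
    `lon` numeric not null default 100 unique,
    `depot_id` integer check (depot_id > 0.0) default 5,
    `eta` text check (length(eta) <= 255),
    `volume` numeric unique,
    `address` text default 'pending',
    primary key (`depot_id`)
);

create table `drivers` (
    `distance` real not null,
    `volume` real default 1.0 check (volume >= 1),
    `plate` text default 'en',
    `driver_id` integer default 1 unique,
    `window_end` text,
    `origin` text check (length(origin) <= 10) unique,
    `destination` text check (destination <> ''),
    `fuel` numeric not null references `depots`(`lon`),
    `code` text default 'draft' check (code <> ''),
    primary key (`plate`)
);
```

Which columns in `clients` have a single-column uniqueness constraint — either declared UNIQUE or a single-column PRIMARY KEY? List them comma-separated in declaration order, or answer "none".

- client_id: no UNIQUE or single-column PK constraint.
- lon: no UNIQUE or single-column PK constraint.
- origin: no UNIQUE or single-column PK constraint.
- eta: declared UNIQUE → unique.
- weight: part of a composite PRIMARY KEY — only the tuple is unique, not this column on its own.
- distance: no UNIQUE or single-column PK constraint.
- license: declared UNIQUE → unique.
- lat: no UNIQUE or single-column PK constraint.
- capacity: no UNIQUE or single-column PK constraint.
- status: part of a composite PRIMARY KEY — only the tuple is unique, not this column on its own.
- window_start: no UNIQUE or single-column PK constraint.

eta, license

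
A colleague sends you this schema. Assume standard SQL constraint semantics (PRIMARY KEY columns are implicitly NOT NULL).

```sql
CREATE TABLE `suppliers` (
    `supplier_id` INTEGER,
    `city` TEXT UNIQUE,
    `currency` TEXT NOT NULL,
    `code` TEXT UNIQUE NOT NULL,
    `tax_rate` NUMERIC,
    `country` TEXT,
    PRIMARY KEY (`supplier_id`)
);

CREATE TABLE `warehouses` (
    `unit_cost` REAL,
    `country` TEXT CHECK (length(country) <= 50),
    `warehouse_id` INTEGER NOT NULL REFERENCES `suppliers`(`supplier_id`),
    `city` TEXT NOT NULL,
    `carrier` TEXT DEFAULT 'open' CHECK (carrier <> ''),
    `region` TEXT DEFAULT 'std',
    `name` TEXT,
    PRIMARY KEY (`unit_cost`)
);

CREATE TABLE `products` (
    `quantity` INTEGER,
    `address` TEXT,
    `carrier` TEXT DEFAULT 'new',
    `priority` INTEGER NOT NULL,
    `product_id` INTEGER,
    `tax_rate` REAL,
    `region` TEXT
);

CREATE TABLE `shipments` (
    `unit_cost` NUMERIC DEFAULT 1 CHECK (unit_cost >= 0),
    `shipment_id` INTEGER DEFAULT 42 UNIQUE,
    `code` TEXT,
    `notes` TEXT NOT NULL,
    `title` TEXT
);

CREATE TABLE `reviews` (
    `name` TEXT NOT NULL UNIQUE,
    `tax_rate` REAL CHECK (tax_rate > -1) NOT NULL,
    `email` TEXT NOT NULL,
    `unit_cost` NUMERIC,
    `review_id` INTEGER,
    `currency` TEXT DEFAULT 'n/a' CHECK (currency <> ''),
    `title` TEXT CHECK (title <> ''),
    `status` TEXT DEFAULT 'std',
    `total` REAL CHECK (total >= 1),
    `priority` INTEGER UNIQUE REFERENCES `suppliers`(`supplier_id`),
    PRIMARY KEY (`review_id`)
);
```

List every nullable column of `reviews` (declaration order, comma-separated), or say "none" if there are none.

- name: declared NOT NULL → not nullable.
- tax_rate: declared NOT NULL → not nullable.
- email: declared NOT NULL → not nullable.
- unit_cost: no NOT NULL constraint applies → nullable.
- review_id: part of the PRIMARY KEY, which implies NOT NULL → not nullable.
- currency: CHECK does not forbid NULL (a CHECK constraint passes when its expression is NULL) → nullable.
- title: CHECK does not forbid NULL (a CHECK constraint passes when its expression is NULL) → nullable.
- status: DEFAULT only fills an omitted column; an explicit NULL is still allowed → nullable.
- total: CHECK does not forbid NULL (a CHECK constraint passes when its expression is NULL) → nullable.
- priority: a foreign key column may be NULL unless separately constrained → nullable.

unit_cost, currency, title, status, total, priority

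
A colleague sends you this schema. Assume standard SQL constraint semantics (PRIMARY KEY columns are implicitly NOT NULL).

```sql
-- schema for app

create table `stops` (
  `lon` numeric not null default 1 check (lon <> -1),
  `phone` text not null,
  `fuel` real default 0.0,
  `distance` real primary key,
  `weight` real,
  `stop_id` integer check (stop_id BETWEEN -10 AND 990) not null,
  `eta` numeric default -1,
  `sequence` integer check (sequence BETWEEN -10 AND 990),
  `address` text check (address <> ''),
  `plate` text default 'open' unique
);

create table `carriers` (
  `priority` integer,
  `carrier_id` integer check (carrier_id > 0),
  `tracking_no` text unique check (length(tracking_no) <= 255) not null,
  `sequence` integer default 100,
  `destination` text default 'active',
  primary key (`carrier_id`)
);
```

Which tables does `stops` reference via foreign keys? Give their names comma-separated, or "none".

none

No column in stops has a REFERENCES clause.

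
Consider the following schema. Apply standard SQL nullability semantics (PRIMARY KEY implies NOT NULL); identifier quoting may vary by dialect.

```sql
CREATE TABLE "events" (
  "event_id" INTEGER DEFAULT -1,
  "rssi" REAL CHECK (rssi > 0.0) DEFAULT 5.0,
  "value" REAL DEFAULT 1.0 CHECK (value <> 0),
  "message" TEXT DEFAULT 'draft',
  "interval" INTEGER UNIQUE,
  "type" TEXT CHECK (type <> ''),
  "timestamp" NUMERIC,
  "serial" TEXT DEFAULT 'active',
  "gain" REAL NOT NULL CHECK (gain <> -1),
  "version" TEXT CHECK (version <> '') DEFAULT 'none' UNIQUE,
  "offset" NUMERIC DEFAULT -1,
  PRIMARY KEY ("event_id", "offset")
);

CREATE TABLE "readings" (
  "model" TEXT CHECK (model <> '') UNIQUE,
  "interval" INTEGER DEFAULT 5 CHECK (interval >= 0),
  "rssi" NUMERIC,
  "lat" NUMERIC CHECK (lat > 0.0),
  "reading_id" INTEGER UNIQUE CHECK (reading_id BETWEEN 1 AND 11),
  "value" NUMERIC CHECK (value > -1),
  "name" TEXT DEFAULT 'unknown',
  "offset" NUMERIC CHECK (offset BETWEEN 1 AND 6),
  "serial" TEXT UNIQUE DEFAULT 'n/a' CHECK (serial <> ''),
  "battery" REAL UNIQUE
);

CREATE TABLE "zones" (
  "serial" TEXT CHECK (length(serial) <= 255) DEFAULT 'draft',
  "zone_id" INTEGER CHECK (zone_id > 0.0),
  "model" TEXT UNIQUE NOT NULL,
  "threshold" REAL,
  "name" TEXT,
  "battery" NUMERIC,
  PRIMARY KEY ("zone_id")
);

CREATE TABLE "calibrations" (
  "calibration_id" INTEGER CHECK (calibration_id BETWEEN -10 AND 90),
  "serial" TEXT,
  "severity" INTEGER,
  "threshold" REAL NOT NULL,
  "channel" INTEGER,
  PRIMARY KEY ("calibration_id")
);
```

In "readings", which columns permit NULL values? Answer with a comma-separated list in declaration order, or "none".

- model: CHECK does not forbid NULL (a CHECK constraint passes when its expression is NULL) → nullable.
- interval: CHECK does not forbid NULL (a CHECK constraint passes when its expression is NULL) → nullable.
- rssi: no NOT NULL constraint applies → nullable.
- lat: CHECK does not forbid NULL (a CHECK constraint passes when its expression is NULL) → nullable.
- reading_id: CHECK does not forbid NULL (a CHECK constraint passes when its expression is NULL) → nullable.
- value: CHECK does not forbid NULL (a CHECK constraint passes when its expression is NULL) → nullable.
- name: DEFAULT only fills an omitted column; an explicit NULL is still allowed → nullable.
- offset: CHECK does not forbid NULL (a CHECK constraint passes when its expression is NULL) → nullable.
- serial: CHECK does not forbid NULL (a CHECK constraint passes when its expression is NULL) → nullable.
- battery: UNIQUE does not imply NOT NULL → nullable.

model, interval, rssi, lat, reading_id, value, name, offset, serial, battery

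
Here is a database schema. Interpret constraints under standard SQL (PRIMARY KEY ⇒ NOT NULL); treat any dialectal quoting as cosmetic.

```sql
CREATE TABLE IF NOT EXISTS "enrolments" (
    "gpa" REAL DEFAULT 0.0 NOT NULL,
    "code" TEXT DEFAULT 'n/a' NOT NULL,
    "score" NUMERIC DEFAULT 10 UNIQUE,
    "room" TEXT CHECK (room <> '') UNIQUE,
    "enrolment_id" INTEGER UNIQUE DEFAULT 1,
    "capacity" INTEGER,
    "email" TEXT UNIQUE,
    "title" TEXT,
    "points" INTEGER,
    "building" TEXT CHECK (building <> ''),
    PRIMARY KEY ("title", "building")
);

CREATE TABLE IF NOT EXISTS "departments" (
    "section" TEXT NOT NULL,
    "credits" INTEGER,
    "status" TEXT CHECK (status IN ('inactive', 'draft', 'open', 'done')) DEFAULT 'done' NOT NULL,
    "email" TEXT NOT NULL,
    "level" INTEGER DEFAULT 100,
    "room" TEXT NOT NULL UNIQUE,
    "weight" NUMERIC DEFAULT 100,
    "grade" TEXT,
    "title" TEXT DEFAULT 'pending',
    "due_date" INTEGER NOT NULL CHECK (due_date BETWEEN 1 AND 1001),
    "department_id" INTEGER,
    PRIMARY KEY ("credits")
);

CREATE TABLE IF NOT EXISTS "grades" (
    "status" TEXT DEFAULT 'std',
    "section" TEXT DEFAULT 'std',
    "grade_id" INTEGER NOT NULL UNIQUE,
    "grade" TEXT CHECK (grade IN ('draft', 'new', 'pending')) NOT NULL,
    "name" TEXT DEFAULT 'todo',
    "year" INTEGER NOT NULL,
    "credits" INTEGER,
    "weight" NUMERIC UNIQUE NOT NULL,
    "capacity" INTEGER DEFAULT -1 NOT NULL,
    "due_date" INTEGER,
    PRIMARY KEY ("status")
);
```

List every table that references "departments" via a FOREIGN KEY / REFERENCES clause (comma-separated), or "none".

none

No REFERENCES clause anywhere in the schema names departments.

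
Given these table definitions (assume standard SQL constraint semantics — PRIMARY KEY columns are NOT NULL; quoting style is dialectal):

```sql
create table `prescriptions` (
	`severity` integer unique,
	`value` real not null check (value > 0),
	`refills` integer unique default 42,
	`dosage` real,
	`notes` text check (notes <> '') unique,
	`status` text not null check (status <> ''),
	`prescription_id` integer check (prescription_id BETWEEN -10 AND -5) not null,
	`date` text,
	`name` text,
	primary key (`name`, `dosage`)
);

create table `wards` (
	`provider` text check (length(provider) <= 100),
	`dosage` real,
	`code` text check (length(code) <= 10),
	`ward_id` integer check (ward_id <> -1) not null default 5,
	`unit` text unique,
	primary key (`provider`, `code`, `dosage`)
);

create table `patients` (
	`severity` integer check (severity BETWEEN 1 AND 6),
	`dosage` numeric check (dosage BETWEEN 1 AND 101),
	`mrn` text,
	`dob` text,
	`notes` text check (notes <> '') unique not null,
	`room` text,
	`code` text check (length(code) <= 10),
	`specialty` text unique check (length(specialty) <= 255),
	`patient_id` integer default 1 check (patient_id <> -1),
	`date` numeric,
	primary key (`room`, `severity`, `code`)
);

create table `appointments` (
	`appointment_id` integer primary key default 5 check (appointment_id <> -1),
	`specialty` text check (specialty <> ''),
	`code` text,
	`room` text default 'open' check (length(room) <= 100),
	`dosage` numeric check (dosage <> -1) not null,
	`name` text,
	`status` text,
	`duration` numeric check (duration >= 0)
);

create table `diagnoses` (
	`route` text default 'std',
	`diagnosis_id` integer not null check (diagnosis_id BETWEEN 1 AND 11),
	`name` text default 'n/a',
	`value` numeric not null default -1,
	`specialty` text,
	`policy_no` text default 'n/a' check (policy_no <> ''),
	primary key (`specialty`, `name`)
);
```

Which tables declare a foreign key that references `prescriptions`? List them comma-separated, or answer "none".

No REFERENCES clause anywhere in the schema names prescriptions.

none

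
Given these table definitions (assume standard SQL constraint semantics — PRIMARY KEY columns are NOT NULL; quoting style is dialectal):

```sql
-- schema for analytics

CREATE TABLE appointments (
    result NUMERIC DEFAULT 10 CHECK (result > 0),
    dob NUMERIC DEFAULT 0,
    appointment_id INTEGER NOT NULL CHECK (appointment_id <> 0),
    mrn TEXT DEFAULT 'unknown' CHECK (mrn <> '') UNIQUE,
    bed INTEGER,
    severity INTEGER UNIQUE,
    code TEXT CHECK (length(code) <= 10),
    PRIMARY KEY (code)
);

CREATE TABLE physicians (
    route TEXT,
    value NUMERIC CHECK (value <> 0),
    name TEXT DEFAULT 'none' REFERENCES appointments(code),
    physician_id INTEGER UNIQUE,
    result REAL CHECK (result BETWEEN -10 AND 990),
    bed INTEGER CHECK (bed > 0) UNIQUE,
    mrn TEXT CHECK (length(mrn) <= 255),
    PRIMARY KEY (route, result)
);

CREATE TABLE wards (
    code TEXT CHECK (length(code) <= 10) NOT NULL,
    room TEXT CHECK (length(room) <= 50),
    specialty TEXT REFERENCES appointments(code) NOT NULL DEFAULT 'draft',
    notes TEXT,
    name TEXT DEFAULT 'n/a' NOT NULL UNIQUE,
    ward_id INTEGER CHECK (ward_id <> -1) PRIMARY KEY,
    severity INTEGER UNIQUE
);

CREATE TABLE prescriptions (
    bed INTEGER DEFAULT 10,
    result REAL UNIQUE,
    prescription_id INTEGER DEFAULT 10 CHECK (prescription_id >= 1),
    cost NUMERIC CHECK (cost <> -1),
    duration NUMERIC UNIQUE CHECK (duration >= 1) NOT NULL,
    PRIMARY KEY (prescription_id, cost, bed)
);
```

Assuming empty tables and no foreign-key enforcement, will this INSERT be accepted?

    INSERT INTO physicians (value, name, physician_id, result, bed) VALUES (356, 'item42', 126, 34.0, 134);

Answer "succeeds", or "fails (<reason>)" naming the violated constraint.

route is omitted from the column list and has no DEFAULT, so it would receive NULL.
But route is part of the PRIMARY KEY (implied NOT NULL).

fails (NOT NULL on route)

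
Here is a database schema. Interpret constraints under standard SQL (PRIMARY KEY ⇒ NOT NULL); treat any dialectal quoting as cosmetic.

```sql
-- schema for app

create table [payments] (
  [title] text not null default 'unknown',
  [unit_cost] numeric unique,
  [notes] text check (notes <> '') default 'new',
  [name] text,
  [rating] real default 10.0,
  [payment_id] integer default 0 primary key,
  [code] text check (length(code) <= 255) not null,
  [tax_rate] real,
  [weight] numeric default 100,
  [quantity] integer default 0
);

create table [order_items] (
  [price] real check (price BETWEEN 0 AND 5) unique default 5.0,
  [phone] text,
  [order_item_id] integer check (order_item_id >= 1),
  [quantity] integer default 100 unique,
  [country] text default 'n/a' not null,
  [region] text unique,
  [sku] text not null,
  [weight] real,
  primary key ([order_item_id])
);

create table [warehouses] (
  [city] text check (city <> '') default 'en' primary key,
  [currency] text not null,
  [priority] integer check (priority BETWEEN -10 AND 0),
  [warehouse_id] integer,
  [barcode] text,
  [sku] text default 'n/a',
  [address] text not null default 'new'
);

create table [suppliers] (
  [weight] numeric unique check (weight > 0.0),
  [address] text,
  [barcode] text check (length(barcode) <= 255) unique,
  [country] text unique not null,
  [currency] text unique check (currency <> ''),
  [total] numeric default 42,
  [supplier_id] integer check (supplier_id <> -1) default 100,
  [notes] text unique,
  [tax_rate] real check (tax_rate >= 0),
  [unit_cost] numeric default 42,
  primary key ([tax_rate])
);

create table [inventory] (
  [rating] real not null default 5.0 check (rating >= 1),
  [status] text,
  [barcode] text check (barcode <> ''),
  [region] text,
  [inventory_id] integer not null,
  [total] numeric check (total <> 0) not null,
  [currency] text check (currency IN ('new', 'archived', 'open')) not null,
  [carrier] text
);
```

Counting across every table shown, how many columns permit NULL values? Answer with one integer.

payments: 7 nullable (unit_cost, notes, name, rating, tax_rate, weight, quantity — PK (payment_id) and explicit NOT NULL columns excluded).
order_items: 5 nullable (price, phone, quantity, region, weight — PK (order_item_id) and explicit NOT NULL columns excluded).
warehouses: 4 nullable (priority, warehouse_id, barcode, sku — PK (city) and explicit NOT NULL columns excluded).
suppliers: 8 nullable (weight, address, barcode, currency, total, supplier_id, notes, unit_cost — PK (tax_rate) and explicit NOT NULL columns excluded).
inventory: 4 nullable (status, barcode, region, carrier — PK none and explicit NOT NULL columns excluded).
Total: 7 + 5 + 4 + 8 + 4 = 28.

28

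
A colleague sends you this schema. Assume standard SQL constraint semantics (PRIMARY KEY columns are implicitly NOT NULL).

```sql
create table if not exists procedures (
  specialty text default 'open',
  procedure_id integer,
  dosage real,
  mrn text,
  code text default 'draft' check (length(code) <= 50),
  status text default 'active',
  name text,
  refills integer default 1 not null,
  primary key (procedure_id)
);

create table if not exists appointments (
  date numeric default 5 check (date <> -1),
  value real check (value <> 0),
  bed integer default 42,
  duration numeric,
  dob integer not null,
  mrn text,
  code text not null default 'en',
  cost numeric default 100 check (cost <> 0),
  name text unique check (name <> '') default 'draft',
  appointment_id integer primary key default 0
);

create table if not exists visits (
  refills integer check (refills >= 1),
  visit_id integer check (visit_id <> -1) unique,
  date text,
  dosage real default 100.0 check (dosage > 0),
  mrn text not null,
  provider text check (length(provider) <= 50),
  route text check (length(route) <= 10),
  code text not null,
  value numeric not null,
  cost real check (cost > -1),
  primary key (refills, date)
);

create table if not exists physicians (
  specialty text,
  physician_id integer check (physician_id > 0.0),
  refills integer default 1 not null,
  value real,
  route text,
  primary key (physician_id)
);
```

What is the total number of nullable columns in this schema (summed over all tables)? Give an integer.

procedures: 6 nullable (specialty, dosage, mrn, code, status, name — PK (procedure_id) and explicit NOT NULL columns excluded).
appointments: 7 nullable (date, value, bed, duration, mrn, cost, name — PK (appointment_id) and explicit NOT NULL columns excluded).
visits: 5 nullable (visit_id, dosage, provider, route, cost — PK (refills, date) and explicit NOT NULL columns excluded).
physicians: 3 nullable (specialty, value, route — PK (physician_id) and explicit NOT NULL columns excluded).
Total: 6 + 7 + 5 + 3 = 21.

21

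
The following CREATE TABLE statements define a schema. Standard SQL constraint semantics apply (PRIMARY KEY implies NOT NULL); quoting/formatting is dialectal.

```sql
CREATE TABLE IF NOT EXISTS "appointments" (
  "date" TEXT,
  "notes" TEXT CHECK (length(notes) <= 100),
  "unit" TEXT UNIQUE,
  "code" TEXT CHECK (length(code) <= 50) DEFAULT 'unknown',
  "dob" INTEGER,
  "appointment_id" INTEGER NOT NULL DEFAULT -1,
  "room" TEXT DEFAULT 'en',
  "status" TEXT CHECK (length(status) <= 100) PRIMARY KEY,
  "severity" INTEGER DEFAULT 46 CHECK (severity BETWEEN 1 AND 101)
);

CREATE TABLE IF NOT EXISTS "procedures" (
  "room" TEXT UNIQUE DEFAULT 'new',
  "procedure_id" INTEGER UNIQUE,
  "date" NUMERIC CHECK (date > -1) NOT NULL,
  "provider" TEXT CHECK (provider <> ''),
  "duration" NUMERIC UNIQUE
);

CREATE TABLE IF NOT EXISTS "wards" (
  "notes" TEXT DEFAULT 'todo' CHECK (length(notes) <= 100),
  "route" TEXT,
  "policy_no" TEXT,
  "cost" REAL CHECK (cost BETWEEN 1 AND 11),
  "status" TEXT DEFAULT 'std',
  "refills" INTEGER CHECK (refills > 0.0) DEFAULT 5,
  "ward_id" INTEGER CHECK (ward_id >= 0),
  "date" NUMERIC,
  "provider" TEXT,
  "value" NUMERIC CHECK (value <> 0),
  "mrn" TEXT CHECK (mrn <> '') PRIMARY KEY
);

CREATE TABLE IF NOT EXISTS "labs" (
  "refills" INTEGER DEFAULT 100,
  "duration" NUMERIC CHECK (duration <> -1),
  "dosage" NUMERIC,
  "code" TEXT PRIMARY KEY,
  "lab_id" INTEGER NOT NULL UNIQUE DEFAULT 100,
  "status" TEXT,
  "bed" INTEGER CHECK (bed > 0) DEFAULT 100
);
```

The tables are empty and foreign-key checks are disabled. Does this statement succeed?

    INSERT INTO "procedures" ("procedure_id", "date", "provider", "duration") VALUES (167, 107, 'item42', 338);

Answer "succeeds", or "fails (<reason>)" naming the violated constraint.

succeeds

NOT NULL columns: date is supplied.
CHECK constraints: 107 satisfies (date > -1); 'item42' satisfies (provider <> '').
No constraint is violated.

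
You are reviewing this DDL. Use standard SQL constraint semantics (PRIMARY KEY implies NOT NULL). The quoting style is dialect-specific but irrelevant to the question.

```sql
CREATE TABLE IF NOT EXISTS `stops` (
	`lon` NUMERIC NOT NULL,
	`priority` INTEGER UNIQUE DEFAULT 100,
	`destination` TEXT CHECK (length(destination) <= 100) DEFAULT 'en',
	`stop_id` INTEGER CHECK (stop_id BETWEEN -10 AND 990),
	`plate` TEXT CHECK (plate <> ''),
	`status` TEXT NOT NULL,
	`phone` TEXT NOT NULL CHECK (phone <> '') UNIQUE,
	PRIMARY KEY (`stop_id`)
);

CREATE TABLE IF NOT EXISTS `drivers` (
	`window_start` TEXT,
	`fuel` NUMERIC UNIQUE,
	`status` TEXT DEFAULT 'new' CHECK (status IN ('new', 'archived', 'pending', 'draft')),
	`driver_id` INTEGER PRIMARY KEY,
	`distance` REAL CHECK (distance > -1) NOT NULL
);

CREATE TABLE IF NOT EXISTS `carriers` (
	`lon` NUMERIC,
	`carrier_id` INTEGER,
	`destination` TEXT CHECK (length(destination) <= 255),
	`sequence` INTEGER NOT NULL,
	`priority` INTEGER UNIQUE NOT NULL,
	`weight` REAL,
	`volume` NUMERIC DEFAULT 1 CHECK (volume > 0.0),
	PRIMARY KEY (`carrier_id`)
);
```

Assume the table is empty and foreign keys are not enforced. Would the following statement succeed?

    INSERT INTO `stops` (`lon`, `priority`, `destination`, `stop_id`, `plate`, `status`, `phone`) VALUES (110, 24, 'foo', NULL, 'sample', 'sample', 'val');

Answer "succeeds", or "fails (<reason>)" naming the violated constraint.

stop_id is explicitly set to NULL, but stop_id is part of the PRIMARY KEY (implied NOT NULL).

fails (NOT NULL on stop_id)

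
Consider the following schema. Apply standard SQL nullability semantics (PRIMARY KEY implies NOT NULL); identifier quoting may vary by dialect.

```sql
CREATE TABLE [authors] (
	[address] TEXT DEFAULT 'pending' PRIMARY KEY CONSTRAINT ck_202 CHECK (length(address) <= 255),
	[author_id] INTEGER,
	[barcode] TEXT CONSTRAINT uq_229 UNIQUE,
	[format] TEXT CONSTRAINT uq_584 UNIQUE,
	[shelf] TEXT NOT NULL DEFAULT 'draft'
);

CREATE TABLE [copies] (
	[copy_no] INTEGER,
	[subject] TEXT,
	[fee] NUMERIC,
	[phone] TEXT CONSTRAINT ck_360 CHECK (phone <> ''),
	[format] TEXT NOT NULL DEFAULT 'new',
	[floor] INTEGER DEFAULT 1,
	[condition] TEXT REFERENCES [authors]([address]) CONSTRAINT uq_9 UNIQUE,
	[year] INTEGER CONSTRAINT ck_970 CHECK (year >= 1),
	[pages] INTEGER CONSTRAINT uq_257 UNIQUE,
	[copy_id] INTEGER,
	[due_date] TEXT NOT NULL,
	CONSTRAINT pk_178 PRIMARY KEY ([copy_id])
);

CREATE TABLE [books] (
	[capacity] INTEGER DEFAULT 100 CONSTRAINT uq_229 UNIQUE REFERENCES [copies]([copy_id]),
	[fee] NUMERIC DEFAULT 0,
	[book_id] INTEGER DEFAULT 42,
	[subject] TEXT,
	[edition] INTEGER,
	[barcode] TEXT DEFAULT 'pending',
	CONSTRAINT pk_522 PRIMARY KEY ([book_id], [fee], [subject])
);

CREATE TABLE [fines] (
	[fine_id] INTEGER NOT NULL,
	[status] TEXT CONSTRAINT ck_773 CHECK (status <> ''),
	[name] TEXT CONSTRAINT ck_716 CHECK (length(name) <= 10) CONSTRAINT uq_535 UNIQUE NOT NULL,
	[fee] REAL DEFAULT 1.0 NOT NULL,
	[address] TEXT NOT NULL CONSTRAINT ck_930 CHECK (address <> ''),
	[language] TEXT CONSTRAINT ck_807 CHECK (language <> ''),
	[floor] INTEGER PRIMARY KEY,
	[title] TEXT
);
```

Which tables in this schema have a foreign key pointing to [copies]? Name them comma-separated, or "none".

- books.capacity references copies(copy_id).

books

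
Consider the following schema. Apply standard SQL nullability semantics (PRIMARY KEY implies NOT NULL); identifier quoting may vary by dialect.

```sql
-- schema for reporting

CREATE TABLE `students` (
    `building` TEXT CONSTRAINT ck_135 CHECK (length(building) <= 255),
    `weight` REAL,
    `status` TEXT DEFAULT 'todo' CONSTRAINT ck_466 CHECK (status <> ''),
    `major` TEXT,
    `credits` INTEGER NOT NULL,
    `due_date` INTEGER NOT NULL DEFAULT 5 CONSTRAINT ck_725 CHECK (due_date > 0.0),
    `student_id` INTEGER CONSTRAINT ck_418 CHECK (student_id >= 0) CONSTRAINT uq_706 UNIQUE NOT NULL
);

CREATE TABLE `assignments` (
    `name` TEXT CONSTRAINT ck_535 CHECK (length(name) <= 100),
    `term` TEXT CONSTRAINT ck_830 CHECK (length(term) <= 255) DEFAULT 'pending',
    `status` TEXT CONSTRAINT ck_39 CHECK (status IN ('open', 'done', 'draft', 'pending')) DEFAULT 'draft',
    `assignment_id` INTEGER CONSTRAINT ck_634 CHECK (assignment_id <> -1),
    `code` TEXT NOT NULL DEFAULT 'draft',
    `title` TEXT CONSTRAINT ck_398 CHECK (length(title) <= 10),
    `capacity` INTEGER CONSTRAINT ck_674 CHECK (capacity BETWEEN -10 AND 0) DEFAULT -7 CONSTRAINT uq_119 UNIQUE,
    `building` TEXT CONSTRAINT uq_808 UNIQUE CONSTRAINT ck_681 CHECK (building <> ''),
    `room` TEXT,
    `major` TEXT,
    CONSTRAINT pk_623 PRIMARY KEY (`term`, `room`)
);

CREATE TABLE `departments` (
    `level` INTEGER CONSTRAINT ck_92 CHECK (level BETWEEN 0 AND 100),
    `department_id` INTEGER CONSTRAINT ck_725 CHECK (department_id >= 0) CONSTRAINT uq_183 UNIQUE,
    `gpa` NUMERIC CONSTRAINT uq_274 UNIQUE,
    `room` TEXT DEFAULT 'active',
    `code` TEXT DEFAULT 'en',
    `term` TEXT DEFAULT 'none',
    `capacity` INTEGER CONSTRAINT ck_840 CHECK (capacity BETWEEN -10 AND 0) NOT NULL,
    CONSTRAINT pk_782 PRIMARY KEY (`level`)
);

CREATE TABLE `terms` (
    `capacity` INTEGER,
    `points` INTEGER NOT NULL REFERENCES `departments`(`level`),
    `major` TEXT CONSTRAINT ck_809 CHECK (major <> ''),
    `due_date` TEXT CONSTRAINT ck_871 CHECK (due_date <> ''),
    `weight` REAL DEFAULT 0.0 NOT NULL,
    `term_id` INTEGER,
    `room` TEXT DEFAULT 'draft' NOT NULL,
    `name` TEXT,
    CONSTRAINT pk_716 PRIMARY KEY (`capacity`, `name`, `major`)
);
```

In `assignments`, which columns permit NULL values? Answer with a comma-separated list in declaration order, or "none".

name, status, assignment_id, title, capacity, building, major

- name: CHECK does not forbid NULL (a CHECK constraint passes when its expression is NULL) → nullable.
- term: part of the PRIMARY KEY, which implies NOT NULL → not nullable.
- status: CHECK does not forbid NULL (a CHECK constraint passes when its expression is NULL) → nullable.
- assignment_id: CHECK does not forbid NULL (a CHECK constraint passes when its expression is NULL) → nullable.
- code: declared NOT NULL → not nullable.
- title: CHECK does not forbid NULL (a CHECK constraint passes when its expression is NULL) → nullable.
- capacity: CHECK does not forbid NULL (a CHECK constraint passes when its expression is NULL) → nullable.
- building: CHECK does not forbid NULL (a CHECK constraint passes when its expression is NULL) → nullable.
- room: part of the PRIMARY KEY, which implies NOT NULL → not nullable.
- major: no NOT NULL constraint applies → nullable.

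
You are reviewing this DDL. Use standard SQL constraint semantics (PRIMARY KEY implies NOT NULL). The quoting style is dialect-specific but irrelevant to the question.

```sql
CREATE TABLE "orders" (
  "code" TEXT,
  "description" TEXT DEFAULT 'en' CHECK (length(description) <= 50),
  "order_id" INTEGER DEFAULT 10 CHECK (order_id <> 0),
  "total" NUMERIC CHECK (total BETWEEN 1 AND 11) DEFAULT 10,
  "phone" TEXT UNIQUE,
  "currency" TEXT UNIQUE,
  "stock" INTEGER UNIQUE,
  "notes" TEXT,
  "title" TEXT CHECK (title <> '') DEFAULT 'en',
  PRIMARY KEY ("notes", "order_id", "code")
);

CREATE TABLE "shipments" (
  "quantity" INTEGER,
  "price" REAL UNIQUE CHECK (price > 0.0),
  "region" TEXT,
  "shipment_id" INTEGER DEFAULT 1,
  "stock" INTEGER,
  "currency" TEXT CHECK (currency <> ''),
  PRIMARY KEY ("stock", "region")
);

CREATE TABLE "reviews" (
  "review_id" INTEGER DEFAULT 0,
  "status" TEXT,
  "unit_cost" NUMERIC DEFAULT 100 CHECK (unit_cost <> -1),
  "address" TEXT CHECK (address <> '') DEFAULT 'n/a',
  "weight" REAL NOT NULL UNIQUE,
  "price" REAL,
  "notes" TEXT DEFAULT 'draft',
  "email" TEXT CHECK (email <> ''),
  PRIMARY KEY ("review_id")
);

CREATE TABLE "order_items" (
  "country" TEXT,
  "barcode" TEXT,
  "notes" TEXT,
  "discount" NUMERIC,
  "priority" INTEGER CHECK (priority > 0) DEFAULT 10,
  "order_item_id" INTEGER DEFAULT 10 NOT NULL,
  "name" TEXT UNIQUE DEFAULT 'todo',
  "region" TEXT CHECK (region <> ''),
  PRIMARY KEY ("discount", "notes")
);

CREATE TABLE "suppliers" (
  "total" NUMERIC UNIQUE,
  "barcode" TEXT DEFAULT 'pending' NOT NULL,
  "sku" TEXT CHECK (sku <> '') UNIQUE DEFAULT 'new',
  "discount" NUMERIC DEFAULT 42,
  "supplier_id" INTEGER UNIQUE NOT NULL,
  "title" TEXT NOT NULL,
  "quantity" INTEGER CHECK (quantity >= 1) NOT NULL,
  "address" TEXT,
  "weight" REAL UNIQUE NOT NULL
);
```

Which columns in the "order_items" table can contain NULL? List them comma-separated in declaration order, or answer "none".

- country: no NOT NULL constraint applies → nullable.
- barcode: no NOT NULL constraint applies → nullable.
- notes: part of the PRIMARY KEY, which implies NOT NULL → not nullable.
- discount: part of the PRIMARY KEY, which implies NOT NULL → not nullable.
- priority: CHECK does not forbid NULL (a CHECK constraint passes when its expression is NULL) → nullable.
- order_item_id: declared NOT NULL → not nullable.
- name: UNIQUE does not imply NOT NULL → nullable.
- region: CHECK does not forbid NULL (a CHECK constraint passes when its expression is NULL) → nullable.

country, barcode, priority, name, region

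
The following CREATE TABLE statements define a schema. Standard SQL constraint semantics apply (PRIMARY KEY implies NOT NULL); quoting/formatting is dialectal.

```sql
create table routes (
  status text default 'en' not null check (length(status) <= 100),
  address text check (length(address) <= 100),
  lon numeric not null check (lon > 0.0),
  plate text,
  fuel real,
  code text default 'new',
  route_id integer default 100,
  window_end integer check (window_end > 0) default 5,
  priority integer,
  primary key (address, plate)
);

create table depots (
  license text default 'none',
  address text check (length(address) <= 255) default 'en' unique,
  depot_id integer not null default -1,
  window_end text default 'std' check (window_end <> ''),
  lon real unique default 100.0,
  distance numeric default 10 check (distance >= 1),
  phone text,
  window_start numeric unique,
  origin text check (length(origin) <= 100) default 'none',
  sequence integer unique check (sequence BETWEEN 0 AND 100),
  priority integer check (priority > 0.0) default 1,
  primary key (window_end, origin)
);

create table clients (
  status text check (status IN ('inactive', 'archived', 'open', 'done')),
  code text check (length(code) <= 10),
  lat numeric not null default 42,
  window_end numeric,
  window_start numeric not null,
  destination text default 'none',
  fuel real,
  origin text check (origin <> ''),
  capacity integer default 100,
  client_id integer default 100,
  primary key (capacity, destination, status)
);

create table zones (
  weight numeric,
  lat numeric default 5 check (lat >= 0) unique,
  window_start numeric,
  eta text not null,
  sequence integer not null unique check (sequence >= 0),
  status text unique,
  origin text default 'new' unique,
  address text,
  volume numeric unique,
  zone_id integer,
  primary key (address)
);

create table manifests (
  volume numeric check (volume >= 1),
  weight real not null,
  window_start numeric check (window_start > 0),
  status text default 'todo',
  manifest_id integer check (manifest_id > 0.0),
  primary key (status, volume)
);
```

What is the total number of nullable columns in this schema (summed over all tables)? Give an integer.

routes: 5 nullable (fuel, code, route_id, window_end, priority — PK (address, plate) and explicit NOT NULL columns excluded).
depots: 8 nullable (license, address, lon, distance, phone, window_start, sequence, priority — PK (window_end, origin) and explicit NOT NULL columns excluded).
clients: 5 nullable (code, window_end, fuel, origin, client_id — PK (capacity, destination, status) and explicit NOT NULL columns excluded).
zones: 7 nullable (weight, lat, window_start, status, origin, volume, zone_id — PK (address) and explicit NOT NULL columns excluded).
manifests: 2 nullable (window_start, manifest_id — PK (status, volume) and explicit NOT NULL columns excluded).
Total: 5 + 8 + 5 + 7 + 2 = 27.

27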